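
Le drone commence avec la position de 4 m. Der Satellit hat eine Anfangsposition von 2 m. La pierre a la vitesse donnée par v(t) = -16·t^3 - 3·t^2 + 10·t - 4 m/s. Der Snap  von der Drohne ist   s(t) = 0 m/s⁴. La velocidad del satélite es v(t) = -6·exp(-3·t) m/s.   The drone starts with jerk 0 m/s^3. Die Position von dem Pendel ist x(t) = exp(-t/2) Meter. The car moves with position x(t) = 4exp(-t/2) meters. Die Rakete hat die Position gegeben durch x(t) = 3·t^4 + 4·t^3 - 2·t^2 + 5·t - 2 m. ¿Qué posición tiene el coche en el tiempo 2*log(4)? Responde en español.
Tenemos la posición x(t) = 4·exp(-t/2). Sustituyendo t = 2*log(4): x(2*log(4)) = 1.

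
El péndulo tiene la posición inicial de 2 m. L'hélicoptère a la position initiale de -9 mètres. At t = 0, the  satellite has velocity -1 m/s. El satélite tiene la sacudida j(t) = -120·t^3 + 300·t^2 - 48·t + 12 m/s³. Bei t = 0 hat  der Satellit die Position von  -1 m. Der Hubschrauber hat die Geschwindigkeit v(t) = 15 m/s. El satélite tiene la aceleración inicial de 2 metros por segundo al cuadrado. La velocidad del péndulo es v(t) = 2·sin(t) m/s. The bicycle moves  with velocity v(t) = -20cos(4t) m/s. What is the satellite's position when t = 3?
We need to integrate our jerk equation j(t) = -120·t^3 + 300·t^2 - 48·t + 12 3 times. Integrating jerk and using the initial condition a(0) = 2, we get a(t) = -30·t^4 + 100·t^3 - 24·t^2 + 12·t + 2. Integrating acceleration and using the initial condition v(0) = -1, we get v(t) = -6·t^5 + 25·t^4 - 8·t^3 + 6·t^2 + 2·t - 1. The antiderivative of velocity, with x(0) = -1, gives position: x(t) = -t^6 + 5·t^5 - 2·t^4 + 2·t^3 + t^2 - t - 1. From the given position equation x(t) = -t^6 + 5·t^5 - 2·t^4 + 2·t^3 + t^2 - t - 1, we substitute t = 3 to get x = 383.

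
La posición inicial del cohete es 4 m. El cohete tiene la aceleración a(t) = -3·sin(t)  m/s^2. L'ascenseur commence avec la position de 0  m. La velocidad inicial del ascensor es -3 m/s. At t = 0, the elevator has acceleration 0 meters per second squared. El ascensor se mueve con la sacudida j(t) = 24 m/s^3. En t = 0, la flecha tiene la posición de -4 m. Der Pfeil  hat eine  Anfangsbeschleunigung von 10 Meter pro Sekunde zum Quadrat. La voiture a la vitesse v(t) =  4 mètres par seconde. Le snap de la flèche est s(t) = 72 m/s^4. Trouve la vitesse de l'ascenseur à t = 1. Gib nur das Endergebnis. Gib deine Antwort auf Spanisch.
En t = 1, v = 9.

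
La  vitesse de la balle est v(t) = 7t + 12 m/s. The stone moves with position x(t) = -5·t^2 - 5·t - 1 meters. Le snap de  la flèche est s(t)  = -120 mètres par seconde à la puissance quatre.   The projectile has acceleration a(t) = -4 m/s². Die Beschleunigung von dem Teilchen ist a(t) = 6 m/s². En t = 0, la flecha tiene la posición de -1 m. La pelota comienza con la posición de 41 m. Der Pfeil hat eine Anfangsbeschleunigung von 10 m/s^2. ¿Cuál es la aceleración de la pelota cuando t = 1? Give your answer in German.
Ausgehend von der Geschwindigkeit v(t) = 7·t + 12, nehmen wir 1 Ableitung. Durch Ableiten von der Geschwindigkeit erhalten wir die Beschleunigung: a(t) = 7. Aus der Gleichung für die Beschleunigung a(t) = 7, setzen wir t = 1 ein und erhalten a = 7.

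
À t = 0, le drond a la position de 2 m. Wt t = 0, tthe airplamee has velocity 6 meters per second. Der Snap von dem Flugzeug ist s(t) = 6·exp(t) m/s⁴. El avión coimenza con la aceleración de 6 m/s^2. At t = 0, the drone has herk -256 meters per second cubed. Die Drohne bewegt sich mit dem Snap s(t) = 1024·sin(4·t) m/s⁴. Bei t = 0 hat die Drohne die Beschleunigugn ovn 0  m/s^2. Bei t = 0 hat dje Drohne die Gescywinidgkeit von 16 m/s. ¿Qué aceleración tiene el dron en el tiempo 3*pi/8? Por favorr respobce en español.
Para resolver esto, necesitamos tomar 2 integrales de nuestra ecuación del snap s(t) = 1024·sin(4·t). Integrando el snap y usando la condición inicial j(0) = -256, obtenemos j(t) = -256·cos(4·t). Tomando ∫j(t)dt y aplicando a(0) = 0, encontramos a(t) = -64·sin(4·t). Tenemos la aceleración a(t) = -64·sin(4·t). Sustituyendo t = 3*pi/8: a(3*pi/8) = 64.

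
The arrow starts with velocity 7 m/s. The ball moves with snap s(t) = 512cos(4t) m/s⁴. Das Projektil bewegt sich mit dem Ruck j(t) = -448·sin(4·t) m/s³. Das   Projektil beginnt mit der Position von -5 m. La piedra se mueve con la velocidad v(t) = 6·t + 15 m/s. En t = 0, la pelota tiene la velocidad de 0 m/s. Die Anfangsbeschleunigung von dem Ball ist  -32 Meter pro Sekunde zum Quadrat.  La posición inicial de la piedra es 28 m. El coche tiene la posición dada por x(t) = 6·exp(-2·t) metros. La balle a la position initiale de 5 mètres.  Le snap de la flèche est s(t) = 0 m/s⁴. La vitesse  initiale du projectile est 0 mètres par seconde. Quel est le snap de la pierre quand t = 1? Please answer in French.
Nous devons dériver notre équation de la vitesse v(t) = 6·t + 15 3 fois. En prenant d/dt de v(t), nous trouvons a(t) = 6. En dérivant l'accélération, nous obtenons le jerk: j(t) = 0. La dérivée du jerk donne le snap: s(t) = 0. De l'équation du snap s(t) = 0, nous substituons t = 1 pour obtenir s = 0.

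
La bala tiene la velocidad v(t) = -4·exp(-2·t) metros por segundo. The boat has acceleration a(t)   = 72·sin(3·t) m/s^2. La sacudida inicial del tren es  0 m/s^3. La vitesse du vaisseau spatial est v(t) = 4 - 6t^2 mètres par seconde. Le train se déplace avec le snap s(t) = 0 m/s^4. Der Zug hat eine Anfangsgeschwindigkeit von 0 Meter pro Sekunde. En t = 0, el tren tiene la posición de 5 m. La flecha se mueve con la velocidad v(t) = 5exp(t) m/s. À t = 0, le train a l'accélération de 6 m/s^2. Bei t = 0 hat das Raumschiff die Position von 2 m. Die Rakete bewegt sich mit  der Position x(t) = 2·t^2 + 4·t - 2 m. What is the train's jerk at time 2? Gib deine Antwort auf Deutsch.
Wir müssen unsere Gleichung für den Snap s(t) = 0 1-mal integrieren. Das Integral von dem Snap, mit j(0) = 0, ergibt den Ruck: j(t) = 0. Aus der Gleichung für den Ruck j(t) = 0, setzen wir t = 2 ein und erhalten j = 0.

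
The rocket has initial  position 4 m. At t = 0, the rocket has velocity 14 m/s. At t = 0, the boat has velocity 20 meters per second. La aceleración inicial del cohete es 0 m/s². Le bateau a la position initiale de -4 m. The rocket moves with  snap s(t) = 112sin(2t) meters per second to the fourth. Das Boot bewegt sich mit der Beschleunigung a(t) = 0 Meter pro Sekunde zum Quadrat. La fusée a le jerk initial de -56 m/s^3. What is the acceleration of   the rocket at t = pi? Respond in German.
Ausgehend von dem Snap s(t) = 112·sin(2·t), nehmen wir 2 Integrale. Mit ∫s(t)dt und Anwendung von j(0) = -56, finden wir j(t) = -56·cos(2·t). Das Integral von dem Ruck, mit a(0) = 0, ergibt die Beschleunigung: a(t) = -28·sin(2·t). Aus der Gleichung für die Beschleunigung a(t) = -28·sin(2·t), setzen wir t = pi ein und erhalten a = 0.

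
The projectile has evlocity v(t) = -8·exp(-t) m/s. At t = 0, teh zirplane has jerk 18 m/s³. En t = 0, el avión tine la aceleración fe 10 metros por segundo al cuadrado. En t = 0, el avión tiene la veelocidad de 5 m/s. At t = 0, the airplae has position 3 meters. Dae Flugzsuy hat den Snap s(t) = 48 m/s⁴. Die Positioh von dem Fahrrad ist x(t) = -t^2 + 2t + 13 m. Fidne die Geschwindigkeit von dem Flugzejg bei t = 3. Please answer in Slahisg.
Partiendo del snap s(t) = 48, tomamos 3 integrales. Tomando ∫s(t)dt y aplicando j(0) = 18, encontramos j(t) = 48·t + 18. La antiderivada de la sacudida, con a(0) = 10, da la aceleración: a(t) = 24·t^2 + 18·t + 10. La antiderivada de la aceleración, con v(0) = 5, da la velocidad: v(t) = 8·t^3 + 9·t^2 + 10·t + 5. Tenemos la velocidad v(t) = 8·t^3 + 9·t^2 + 10·t + 5. Sustituyendo t = 3: v(3) = 332.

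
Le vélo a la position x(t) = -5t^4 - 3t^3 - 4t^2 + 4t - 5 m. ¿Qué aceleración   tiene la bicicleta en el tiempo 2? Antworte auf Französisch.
Nous devons dériver notre équation de la position x(t) = -5·t^4 - 3·t^3 - 4·t^2 + 4·t - 5 2 fois. En dérivant la position, nous obtenons la vitesse: v(t) = -20·t^3 - 9·t^2 - 8·t + 4. En prenant d/dt de v(t), nous trouvons a(t) = -60·t^2 - 18·t - 8. De l'équation de l'accélération a(t) = -60·t^2 - 18·t - 8, nous substituons t = 2 pour obtenir a = -284.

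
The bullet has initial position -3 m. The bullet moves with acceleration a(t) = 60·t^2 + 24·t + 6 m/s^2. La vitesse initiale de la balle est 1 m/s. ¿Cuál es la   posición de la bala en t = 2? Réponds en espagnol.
Debemos encontrar la integral de nuestra ecuación de la aceleración a(t) = 60·t^2 + 24·t + 6 2 veces. Integrando la aceleración y usando la condición inicial v(0) = 1, obtenemos v(t) = 20·t^3 + 12·t^2 + 6·t + 1. La antiderivada de la velocidad es la posición. Usando x(0) = -3, obtenemos x(t) = 5·t^4 + 4·t^3 + 3·t^2 + t - 3. De la ecuación de la posición x(t) = 5·t^4 + 4·t^3 + 3·t^2 + t - 3, sustituimos t = 2 para obtener x = 123.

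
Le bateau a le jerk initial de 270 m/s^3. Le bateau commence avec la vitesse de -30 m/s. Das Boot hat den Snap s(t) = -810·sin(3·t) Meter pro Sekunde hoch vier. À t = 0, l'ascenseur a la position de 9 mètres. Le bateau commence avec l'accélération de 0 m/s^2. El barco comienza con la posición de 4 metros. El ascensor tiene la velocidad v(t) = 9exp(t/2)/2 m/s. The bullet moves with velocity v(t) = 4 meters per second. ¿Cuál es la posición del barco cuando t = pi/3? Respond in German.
Wir müssen die Stammfunktion unserer Gleichung für den Snap s(t) = -810·sin(3·t) 4-mal finden. Mit ∫s(t)dt und Anwendung von j(0) = 270, finden wir j(t) = 270·cos(3·t). Das Integral von dem Ruck ist die Beschleunigung. Mit a(0) = 0 erhalten wir a(t) = 90·sin(3·t). Das Integral von der Beschleunigung, mit v(0) = -30, ergibt die Geschwindigkeit: v(t) = -30·cos(3·t). Die Stammfunktion von der Geschwindigkeit ist die Position. Mit x(0) = 4 erhalten wir x(t) = 4 - 10·sin(3·t). Aus der Gleichung für die Position x(t) = 4 - 10·sin(3·t), setzen wir t = pi/3 ein und erhalten x = 4.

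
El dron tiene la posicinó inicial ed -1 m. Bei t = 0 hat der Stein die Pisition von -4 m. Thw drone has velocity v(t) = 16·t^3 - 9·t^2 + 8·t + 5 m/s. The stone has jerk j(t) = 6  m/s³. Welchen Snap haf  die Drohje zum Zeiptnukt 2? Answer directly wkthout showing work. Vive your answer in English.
The snap at t = 2 is s = 96.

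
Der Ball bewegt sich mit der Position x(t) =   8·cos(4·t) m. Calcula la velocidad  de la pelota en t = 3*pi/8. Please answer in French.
Pour résoudre ceci, nous devons prendre 1 dérivée de notre équation de la position x(t) = 8·cos(4·t). En prenant d/dt de x(t), nous trouvons v(t) = -32·sin(4·t). Nous avons la vitesse v(t) = -32·sin(4·t). En substituant t = 3*pi/8: v(3*pi/8) = 32.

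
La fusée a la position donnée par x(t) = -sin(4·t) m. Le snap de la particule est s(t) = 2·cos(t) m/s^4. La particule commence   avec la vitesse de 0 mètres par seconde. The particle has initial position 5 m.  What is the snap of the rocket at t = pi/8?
To solve this, we need to take 4 derivatives of our position equation x(t) = -sin(4·t). Taking d/dt of x(t), we find v(t) = -4·cos(4·t). Taking d/dt of v(t), we find a(t) = 16·sin(4·t). Taking d/dt of a(t), we find j(t) = 64·cos(4·t). Taking d/dt of j(t), we find s(t) = -256·sin(4·t). We have snap s(t) = -256·sin(4·t). Substituting t = pi/8: s(pi/8) = -256.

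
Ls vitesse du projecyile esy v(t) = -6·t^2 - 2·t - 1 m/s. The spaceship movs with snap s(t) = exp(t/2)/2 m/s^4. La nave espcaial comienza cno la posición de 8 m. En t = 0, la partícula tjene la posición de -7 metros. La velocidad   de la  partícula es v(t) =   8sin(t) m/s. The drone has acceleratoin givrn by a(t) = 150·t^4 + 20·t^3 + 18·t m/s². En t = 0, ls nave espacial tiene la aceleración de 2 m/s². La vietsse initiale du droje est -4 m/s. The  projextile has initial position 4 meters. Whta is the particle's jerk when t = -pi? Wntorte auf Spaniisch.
Partiendo de la velocidad v(t) = 8·sin(t), tomamos 2 derivadas. Tomando d/dt de v(t), encontramos a(t) = 8·cos(t). Tomando d/dt de a(t), encontramos j(t) = -8·sin(t). De la ecuación de la sacudida j(t) = -8·sin(t), sustituimos t = -pi para obtener j = 0.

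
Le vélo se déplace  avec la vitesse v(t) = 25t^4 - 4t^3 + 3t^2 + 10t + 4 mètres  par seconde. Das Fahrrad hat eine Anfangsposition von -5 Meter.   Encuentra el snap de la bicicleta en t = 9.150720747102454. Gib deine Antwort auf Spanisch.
Partiendo de la velocidad v(t) = 25·t^4 - 4·t^3 + 3·t^2 + 10·t + 4, tomamos 3 derivadas. La derivada de la velocidad da la aceleración: a(t) = 100·t^3 - 12·t^2 + 6·t + 10. Derivando la aceleración, obtenemos la sacudida: j(t) = 300·t^2 - 24·t + 6. Derivando la sacudida, obtenemos el snap: s(t) = 600·t - 24. Usando s(t) = 600·t - 24 y sustituyendo t = 9.150720747102454, encontramos s = 5466.43244826147.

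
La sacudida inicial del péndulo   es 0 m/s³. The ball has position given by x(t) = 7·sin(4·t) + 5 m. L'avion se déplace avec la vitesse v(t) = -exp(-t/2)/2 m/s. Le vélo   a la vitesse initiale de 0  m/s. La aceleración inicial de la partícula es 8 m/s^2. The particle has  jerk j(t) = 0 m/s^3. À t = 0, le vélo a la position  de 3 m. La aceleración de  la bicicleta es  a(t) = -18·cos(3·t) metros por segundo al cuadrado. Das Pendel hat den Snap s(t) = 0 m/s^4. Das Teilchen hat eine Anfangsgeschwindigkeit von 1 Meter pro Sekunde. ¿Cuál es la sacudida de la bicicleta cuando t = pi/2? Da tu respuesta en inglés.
Starting from acceleration a(t) = -18·cos(3·t), we take 1 derivative. The derivative of acceleration gives jerk: j(t) = 54·sin(3·t). From the given jerk equation j(t) = 54·sin(3·t), we substitute t = pi/2 to get j = -54.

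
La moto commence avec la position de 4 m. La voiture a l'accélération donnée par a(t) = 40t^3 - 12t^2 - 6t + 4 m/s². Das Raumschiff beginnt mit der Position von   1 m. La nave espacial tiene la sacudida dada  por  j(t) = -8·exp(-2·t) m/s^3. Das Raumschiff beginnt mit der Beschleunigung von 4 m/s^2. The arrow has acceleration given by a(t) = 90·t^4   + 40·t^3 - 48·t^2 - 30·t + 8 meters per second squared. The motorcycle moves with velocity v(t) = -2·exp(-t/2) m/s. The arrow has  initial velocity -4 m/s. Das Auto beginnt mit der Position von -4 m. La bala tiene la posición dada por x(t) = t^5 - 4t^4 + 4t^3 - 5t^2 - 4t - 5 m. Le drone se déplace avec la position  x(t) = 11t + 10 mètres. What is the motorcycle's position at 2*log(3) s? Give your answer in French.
En partant de la vitesse v(t) = -2·exp(-t/2), nous prenons 1 primitive. En intégrant la vitesse et en utilisant la condition initiale x(0) = 4, nous obtenons x(t) = 4·exp(-t/2). De l'équation de la position x(t) = 4·exp(-t/2), nous substituons t = 2*log(3) pour obtenir x = 4/3.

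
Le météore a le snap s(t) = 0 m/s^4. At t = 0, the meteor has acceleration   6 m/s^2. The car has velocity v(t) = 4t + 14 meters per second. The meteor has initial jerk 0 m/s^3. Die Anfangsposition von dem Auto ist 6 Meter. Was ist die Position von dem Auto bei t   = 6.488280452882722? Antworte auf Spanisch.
Debemos encontrar la antiderivada de nuestra ecuación de la velocidad v(t) = 4·t + 14 1 vez. Integrando la velocidad y usando la condición inicial x(0) = 6, obtenemos x(t) = 2·t^2 + 14·t + 6. De la ecuación de la posición x(t) = 2·t^2 + 14·t + 6, sustituimos t = 6.488280452882722 para obtener x = 181.031492810878.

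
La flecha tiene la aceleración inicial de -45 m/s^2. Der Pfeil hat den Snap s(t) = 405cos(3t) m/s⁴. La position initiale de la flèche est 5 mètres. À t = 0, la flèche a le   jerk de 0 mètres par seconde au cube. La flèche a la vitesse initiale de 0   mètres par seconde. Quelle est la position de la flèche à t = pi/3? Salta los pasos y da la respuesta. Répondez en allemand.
Bei t = pi/3, x = -5.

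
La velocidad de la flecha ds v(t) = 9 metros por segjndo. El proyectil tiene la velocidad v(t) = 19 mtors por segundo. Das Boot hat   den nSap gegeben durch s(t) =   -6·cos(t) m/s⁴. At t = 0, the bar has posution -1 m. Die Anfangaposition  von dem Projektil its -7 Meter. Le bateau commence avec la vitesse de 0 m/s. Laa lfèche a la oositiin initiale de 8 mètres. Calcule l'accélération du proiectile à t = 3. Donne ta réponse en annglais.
To solve this, we need to take 1 derivative of our velocity equation v(t) = 19. Taking d/dt of v(t), we find a(t) = 0. Using a(t) = 0 and substituting t = 3, we find a = 0.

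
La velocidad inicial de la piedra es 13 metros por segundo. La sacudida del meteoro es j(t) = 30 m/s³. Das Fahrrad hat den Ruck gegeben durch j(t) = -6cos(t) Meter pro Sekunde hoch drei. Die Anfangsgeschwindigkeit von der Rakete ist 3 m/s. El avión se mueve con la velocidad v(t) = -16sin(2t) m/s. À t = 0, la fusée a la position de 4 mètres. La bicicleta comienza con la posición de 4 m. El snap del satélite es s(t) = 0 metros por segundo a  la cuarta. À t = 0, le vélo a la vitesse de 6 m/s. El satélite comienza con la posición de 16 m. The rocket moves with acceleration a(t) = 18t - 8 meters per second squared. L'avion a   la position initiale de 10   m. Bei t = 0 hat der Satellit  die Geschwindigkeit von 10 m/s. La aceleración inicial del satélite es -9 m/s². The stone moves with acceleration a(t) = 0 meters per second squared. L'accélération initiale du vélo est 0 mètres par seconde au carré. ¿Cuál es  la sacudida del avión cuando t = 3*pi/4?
Debemos derivar nuestra ecuación de la velocidad v(t) = -16·sin(2·t) 2 veces. Derivando la velocidad, obtenemos la aceleración: a(t) = -32·cos(2·t). La derivada de la aceleración da la sacudida: j(t) = 64·sin(2·t). Tenemos la sacudida j(t) = 64·sin(2·t). Sustituyendo t = 3*pi/4: j(3*pi/4) = -64.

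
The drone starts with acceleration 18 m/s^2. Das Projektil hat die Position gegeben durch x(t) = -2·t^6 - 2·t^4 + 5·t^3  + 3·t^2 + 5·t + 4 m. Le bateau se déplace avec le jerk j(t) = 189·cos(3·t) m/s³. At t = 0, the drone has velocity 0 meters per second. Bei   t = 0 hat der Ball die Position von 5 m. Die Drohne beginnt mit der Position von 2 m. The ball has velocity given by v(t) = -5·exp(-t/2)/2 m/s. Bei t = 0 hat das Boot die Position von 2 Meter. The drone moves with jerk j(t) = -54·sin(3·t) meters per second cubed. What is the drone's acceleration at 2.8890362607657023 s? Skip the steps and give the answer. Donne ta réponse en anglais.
At t = 2.8890362607657023, a = -13.0759162794761.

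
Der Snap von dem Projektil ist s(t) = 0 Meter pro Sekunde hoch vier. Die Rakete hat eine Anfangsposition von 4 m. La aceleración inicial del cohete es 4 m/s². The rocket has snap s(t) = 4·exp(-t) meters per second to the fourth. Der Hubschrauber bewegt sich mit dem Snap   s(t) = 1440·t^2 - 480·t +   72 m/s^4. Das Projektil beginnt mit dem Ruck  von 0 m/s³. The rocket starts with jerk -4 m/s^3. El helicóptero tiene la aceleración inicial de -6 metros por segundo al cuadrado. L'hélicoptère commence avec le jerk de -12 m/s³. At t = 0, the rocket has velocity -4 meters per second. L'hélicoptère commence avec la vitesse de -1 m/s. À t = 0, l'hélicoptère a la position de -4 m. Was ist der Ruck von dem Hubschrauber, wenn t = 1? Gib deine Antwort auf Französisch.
En partant du snap s(t) = 1440·t^2 - 480·t + 72, nous prenons 1 intégrale. En intégrant le snap et en utilisant la condition initiale j(0) = -12, nous obtenons j(t) = 480·t^3 - 240·t^2 + 72·t - 12. De l'équation du jerk j(t) = 480·t^3 - 240·t^2 + 72·t - 12, nous substituons t = 1 pour obtenir j = 300.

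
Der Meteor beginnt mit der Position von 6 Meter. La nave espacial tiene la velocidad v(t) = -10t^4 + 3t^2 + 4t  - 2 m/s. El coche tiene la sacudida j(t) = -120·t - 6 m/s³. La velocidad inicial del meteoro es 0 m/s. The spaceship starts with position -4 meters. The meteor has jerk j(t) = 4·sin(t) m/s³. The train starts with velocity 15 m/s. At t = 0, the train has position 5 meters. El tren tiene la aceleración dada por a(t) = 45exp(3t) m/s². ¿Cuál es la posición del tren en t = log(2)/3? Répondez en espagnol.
Necesitamos integrar nuestra ecuación de la aceleración a(t) = 45·exp(3·t) 2 veces. Integrando la aceleración y usando la condición inicial v(0) = 15, obtenemos v(t) = 15·exp(3·t). La antiderivada de la velocidad es la posición. Usando x(0) = 5, obtenemos x(t) = 5·exp(3·t). Tenemos la posición x(t) = 5·exp(3·t). Sustituyendo t = log(2)/3: x(log(2)/3) = 10.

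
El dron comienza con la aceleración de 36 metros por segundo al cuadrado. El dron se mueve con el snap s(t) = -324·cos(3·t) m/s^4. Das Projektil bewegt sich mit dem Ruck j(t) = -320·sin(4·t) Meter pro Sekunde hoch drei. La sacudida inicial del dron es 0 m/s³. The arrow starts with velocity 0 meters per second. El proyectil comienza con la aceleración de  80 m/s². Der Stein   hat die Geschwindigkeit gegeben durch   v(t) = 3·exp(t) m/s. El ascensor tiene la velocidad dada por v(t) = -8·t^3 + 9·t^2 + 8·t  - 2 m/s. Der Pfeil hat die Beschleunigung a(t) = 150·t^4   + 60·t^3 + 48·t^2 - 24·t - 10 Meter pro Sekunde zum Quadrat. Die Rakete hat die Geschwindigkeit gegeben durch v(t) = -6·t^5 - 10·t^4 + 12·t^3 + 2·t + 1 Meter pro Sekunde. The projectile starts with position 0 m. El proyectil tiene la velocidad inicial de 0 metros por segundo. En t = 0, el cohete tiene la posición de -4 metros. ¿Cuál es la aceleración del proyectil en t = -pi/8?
Partiendo de la sacudida j(t) = -320·sin(4·t), tomamos 1 antiderivada. Integrando la sacudida y usando la condición inicial a(0) = 80, obtenemos a(t) = 80·cos(4·t). De la ecuación de la aceleración a(t) = 80·cos(4·t), sustituimos t = -pi/8 para obtener a = 0.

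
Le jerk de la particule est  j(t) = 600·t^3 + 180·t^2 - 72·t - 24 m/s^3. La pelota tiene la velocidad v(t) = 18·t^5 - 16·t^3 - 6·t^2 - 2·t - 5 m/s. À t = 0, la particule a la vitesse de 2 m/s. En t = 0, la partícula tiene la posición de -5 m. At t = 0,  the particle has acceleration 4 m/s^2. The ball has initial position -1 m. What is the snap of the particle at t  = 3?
We must differentiate our jerk equation j(t) = 600·t^3 + 180·t^2 - 72·t - 24 1 time. The derivative of jerk gives snap: s(t) = 1800·t^2 + 360·t - 72. From the given snap equation s(t) = 1800·t^2 + 360·t - 72, we substitute t = 3 to get s = 17208.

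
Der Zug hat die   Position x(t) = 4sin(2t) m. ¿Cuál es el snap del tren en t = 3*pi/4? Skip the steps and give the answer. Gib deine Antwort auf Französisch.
La réponse est -64.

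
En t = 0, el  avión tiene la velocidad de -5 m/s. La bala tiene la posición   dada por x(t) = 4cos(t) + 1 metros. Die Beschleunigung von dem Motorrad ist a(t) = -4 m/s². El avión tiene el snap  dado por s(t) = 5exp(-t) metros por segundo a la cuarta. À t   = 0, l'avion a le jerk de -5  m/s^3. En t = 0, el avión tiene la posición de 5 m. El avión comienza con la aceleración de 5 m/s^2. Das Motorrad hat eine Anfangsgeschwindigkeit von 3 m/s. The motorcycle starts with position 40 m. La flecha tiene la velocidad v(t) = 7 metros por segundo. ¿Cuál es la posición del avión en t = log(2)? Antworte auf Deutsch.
Wir müssen unsere Gleichung für den Snap s(t) = 5·exp(-t) 4-mal integrieren. Mit ∫s(t)dt und Anwendung von j(0) = -5, finden wir j(t) = -5·exp(-t). Die Stammfunktion von dem Ruck, mit a(0) = 5, ergibt die Beschleunigung: a(t) = 5·exp(-t). Durch Integration von der Beschleunigung und Verwendung der Anfangsbedingung v(0) = -5, erhalten wir v(t) = -5·exp(-t). Mit ∫v(t)dt und Anwendung von x(0) = 5, finden wir x(t) = 5·exp(-t). Aus der Gleichung für die Position x(t) = 5·exp(-t), setzen wir t = log(2) ein und erhalten x = 5/2.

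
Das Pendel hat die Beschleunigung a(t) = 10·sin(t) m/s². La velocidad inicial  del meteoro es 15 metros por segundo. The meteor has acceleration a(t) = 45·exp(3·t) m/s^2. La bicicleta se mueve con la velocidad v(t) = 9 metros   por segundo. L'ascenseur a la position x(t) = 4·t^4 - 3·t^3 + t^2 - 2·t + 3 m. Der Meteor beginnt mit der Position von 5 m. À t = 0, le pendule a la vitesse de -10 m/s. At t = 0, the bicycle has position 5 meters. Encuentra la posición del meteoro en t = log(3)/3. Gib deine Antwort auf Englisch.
Starting from acceleration a(t) = 45·exp(3·t), we take 2 antiderivatives. The antiderivative of acceleration is velocity. Using v(0) = 15, we get v(t) = 15·exp(3·t). The integral of velocity is position. Using x(0) = 5, we get x(t) = 5·exp(3·t). From the given position equation x(t) = 5·exp(3·t), we substitute t = log(3)/3 to get x = 15.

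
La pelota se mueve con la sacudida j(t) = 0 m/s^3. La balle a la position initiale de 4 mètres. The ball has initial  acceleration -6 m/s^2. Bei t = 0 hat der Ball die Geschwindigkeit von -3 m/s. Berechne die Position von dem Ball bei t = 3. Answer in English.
To find the answer, we compute 3 antiderivatives of j(t) = 0. Taking ∫j(t)dt and applying a(0) = -6, we find a(t) = -6. Taking ∫a(t)dt and applying v(0) = -3, we find v(t) = -6·t - 3. Finding the antiderivative of v(t) and using x(0) = 4: x(t) = -3·t^2 - 3·t + 4. Using x(t) = -3·t^2 - 3·t + 4 and substituting t = 3, we find x = -32.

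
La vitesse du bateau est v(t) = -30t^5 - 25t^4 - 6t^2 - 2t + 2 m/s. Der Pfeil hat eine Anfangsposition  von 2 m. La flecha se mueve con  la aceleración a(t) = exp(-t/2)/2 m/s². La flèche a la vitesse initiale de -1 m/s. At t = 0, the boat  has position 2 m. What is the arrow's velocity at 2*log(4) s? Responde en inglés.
Starting from acceleration a(t) = exp(-t/2)/2, we take 1 integral. Integrating acceleration and using the initial condition v(0) = -1, we get v(t) = -exp(-t/2). Using v(t) = -exp(-t/2) and substituting t = 2*log(4), we find v = -1/4.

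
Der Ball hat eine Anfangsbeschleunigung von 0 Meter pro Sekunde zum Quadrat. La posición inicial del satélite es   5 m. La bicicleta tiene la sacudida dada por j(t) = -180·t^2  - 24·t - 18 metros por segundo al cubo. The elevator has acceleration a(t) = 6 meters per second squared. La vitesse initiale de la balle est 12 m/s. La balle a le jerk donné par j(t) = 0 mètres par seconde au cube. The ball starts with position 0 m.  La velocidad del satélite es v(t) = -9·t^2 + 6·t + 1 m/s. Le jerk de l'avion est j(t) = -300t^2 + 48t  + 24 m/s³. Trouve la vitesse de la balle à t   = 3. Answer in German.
Wir müssen die Stammfunktion unserer Gleichung für den Ruck j(t) = 0 2-mal finden. Das Integral von dem Ruck, mit a(0) = 0, ergibt die Beschleunigung: a(t) = 0. Mit ∫a(t)dt und Anwendung von v(0) = 12, finden wir v(t) = 12. Mit v(t) = 12 und Einsetzen von t = 3, finden wir v = 12.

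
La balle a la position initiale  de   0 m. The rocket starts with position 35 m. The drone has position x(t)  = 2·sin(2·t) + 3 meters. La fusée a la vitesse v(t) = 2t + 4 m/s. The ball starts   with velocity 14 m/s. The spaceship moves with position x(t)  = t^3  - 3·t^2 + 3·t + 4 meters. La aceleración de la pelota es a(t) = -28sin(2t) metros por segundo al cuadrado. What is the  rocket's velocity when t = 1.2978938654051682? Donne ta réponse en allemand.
Wir haben die Geschwindigkeit v(t) = 2·t + 4. Durch Einsetzen von t = 1.2978938654051682: v(1.2978938654051682) = 6.59578773081034.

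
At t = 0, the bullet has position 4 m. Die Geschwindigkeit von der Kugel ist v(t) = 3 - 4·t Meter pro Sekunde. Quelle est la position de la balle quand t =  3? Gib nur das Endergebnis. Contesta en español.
En t = 3, x = -5.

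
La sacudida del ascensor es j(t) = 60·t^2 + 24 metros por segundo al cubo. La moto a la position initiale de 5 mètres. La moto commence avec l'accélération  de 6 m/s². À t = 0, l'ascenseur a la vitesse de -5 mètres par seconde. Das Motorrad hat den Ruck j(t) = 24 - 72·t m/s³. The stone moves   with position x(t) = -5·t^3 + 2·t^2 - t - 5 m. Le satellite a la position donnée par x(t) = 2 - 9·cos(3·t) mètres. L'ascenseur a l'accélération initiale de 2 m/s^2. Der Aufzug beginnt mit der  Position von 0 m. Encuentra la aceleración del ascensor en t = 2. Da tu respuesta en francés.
Nous devons trouver la primitive de notre équation du jerk j(t) = 60·t^2 + 24 1 fois. En prenant ∫j(t)dt et en appliquant a(0) = 2, nous trouvons a(t) = 20·t^3 + 24·t + 2. En utilisant a(t) = 20·t^3 + 24·t + 2 et en substituant t = 2, nous trouvons a = 210.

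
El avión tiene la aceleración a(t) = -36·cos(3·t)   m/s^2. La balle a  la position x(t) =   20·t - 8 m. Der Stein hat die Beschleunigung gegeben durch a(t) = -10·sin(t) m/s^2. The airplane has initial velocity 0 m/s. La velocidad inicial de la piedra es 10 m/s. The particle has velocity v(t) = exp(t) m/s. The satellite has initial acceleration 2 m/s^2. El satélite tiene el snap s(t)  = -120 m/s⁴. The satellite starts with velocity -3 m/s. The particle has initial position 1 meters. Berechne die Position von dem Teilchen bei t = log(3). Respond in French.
Nous devons trouver l'intégrale de notre équation de la vitesse v(t) = exp(t) 1 fois. La primitive de la vitesse, avec x(0) = 1, donne la position: x(t) = exp(t). De l'équation de la position x(t) = exp(t), nous substituons t = log(3) pour obtenir x = 3.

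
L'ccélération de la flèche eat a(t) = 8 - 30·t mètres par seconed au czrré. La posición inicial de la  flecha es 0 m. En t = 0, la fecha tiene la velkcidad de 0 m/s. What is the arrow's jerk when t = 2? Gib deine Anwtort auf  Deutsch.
Ausgehend von der Beschleunigung a(t) = 8 - 30·t, nehmen wir 1 Ableitung. Mit d/dt von a(t) finden wir j(t) = -30. Aus der Gleichung für den Ruck j(t) = -30, setzen wir t = 2 ein und erhalten j = -30.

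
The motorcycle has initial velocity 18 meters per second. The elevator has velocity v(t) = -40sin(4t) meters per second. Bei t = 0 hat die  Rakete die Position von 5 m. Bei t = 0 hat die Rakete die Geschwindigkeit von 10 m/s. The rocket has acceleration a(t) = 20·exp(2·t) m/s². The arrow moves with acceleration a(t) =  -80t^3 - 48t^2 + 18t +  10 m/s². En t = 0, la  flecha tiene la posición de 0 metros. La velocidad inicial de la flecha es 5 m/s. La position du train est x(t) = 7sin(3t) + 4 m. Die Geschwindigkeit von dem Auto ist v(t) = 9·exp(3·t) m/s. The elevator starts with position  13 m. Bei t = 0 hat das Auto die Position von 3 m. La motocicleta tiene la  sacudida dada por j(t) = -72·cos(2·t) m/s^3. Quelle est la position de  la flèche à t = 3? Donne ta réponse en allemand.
Wir müssen unsere Gleichung für die Beschleunigung a(t) = -80·t^3 - 48·t^2 + 18·t + 10 2-mal integrieren. Das Integral von der Beschleunigung, mit v(0) = 5, ergibt die Geschwindigkeit: v(t) = -20·t^4 - 16·t^3 + 9·t^2 + 10·t + 5. Die Stammfunktion von der Geschwindigkeit, mit x(0) = 0, ergibt die Position: x(t) = -4·t^5 - 4·t^4 + 3·t^3 + 5·t^2 + 5·t. Mit x(t) = -4·t^5 - 4·t^4 + 3·t^3 + 5·t^2 + 5·t und Einsetzen von t = 3, finden wir x = -1155.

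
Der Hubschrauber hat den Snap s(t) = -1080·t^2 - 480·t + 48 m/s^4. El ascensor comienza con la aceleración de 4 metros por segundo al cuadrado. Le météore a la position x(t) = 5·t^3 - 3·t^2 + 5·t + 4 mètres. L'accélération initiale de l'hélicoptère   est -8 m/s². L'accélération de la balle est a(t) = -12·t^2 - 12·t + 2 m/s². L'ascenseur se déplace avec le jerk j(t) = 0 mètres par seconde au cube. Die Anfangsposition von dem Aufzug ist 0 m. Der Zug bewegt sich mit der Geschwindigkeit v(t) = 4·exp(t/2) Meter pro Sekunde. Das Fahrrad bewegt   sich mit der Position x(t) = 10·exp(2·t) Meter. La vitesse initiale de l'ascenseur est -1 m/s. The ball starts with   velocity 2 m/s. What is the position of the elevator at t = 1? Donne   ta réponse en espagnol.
Debemos encontrar la antiderivada de nuestra ecuación de la sacudida j(t) = 0 3 veces. La integral de la sacudida es la aceleración. Usando a(0) = 4, obtenemos a(t) = 4. Integrando la aceleración y usando la condición inicial v(0) = -1, obtenemos v(t) = 4·t - 1. La integral de la velocidad es la posición. Usando x(0) = 0, obtenemos x(t) = 2·t^2 - t. Tenemos la posición x(t) = 2·t^2 - t. Sustituyendo t = 1: x(1) = 1.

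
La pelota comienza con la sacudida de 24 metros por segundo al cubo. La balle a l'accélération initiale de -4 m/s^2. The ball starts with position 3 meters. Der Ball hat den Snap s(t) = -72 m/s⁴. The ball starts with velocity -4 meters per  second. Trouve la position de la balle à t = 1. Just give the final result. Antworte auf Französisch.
x(1) = -2.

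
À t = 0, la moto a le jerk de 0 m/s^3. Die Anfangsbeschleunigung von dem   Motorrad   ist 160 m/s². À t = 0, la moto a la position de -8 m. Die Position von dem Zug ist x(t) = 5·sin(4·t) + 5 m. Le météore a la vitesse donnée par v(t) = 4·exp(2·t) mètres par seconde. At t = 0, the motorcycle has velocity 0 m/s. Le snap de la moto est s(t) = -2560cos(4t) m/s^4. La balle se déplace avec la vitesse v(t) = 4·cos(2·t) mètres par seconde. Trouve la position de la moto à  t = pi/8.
Nous devons intégrer notre équation du snap s(t) = -2560·cos(4·t) 4 fois. En prenant ∫s(t)dt et en appliquant j(0) = 0, nous trouvons j(t) = -640·sin(4·t). En prenant ∫j(t)dt et en appliquant a(0) = 160, nous trouvons a(t) = 160·cos(4·t). L'intégrale de l'accélération est la vitesse. En utilisant v(0) = 0, nous obtenons v(t) = 40·sin(4·t). En intégrant la vitesse et en utilisant la condition initiale x(0) = -8, nous obtenons x(t) = 2 - 10·cos(4·t). En utilisant x(t) = 2 - 10·cos(4·t) et en substituant t = pi/8, nous trouvons x = 2.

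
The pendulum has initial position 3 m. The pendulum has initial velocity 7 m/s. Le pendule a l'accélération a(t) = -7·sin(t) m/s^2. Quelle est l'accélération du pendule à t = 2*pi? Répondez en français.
En utilisant a(t) = -7·sin(t) et en substituant t = 2*pi, nous trouvons a = 0.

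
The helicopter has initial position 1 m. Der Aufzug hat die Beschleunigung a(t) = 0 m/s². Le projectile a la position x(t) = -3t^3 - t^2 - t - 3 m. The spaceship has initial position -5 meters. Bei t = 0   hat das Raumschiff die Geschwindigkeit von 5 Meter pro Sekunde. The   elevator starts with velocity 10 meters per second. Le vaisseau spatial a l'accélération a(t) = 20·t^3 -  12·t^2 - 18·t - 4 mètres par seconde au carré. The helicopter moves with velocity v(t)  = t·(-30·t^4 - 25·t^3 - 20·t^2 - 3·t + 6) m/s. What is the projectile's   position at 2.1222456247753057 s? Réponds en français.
En utilisant x(t) = -3·t^3 - t^2 - t - 3 et en substituant t = 2.1222456247753057, nous trouvons x = -38.3014869917458.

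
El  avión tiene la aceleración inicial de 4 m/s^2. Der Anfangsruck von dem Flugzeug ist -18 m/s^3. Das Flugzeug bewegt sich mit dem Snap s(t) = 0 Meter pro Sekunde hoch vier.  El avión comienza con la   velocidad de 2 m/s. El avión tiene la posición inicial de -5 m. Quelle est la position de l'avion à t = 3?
Nous devons trouver la primitive de notre équation du snap s(t) = 0 4 fois. En intégrant le snap et en utilisant la condition initiale j(0) = -18, nous obtenons j(t) = -18. En prenant ∫j(t)dt et en appliquant a(0) = 4, nous trouvons a(t) = 4 - 18·t. La primitive de l'accélération est la vitesse. En utilisant v(0) = 2, nous obtenons v(t) = -9·t^2 + 4·t + 2. En prenant ∫v(t)dt et en appliquant x(0) = -5, nous trouvons x(t) = -3·t^3 + 2·t^2 + 2·t - 5. Nous avons la position x(t) = -3·t^3 + 2·t^2 + 2·t - 5. En substituant t = 3: x(3) = -62.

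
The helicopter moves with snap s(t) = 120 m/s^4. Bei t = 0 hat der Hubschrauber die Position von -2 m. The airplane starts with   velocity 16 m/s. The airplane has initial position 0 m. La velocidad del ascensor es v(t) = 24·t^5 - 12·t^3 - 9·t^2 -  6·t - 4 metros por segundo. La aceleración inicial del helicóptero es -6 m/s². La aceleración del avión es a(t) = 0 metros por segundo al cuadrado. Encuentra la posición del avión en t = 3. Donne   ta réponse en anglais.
To find the answer, we compute 2 antiderivatives of a(t) = 0. The integral of acceleration, with v(0) = 16, gives velocity: v(t) = 16. The integral of velocity, with x(0) = 0, gives position: x(t) = 16·t. We have position x(t) = 16·t. Substituting t = 3: x(3) = 48.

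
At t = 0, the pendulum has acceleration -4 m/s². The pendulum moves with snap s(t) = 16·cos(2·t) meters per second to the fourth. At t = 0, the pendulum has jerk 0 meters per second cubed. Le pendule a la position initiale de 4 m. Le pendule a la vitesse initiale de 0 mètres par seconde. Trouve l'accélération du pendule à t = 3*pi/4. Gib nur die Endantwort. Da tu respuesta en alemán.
Die Beschleunigung bei t = 3*pi/4 ist a = 0.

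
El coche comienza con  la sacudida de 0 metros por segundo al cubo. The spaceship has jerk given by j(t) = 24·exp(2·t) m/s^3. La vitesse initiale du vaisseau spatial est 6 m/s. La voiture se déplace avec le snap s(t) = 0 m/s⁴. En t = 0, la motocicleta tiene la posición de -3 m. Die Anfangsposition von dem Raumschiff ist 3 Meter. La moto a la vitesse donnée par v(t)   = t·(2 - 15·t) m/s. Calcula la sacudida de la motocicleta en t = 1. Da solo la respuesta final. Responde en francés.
Le jerk à t = 1 est j = -30.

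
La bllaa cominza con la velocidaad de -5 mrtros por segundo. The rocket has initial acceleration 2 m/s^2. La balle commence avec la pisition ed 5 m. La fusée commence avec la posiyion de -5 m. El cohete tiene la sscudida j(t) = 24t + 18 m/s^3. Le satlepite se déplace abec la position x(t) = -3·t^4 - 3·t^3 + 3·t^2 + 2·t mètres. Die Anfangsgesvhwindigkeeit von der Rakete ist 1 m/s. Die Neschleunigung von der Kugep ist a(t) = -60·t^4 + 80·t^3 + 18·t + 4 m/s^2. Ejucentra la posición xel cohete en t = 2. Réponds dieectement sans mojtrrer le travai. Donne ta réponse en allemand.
Bei t = 2, x = 41.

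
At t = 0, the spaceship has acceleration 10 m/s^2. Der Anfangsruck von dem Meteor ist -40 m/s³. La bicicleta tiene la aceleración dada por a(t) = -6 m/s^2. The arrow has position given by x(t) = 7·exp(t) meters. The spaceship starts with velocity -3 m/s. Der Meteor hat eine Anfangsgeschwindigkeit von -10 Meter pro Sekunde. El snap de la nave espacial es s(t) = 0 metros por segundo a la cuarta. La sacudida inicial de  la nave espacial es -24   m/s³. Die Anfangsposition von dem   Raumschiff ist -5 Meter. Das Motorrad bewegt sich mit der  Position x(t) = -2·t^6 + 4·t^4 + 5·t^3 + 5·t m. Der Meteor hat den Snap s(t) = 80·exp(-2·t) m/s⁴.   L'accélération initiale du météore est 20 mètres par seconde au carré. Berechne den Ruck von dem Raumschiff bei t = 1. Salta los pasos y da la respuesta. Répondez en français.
Le jerk à t = 1 est j = -24.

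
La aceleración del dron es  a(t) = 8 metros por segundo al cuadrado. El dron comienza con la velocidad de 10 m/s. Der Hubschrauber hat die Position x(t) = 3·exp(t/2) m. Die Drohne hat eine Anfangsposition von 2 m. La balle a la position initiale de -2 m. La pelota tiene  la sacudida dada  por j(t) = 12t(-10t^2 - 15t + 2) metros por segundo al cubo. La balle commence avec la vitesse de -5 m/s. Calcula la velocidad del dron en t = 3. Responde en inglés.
We need to integrate our acceleration equation a(t) = 8 1 time. Integrating acceleration and using the initial condition v(0) = 10, we get v(t) = 8·t + 10. We have velocity v(t) = 8·t + 10. Substituting t = 3: v(3) = 34.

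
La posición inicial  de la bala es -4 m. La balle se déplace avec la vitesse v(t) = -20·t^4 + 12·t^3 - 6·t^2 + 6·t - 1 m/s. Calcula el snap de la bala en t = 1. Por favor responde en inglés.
Starting from velocity v(t) = -20·t^4 + 12·t^3 - 6·t^2 + 6·t - 1, we take 3 derivatives. The derivative of velocity gives acceleration: a(t) = -80·t^3 + 36·t^2 - 12·t + 6. The derivative of acceleration gives jerk: j(t) = -240·t^2 + 72·t - 12. Differentiating jerk, we get snap: s(t) = 72 - 480·t. From the given snap equation s(t) = 72 - 480·t, we substitute t = 1 to get s = -408.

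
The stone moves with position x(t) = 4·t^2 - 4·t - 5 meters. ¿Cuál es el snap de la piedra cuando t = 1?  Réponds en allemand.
Wir müssen unsere Gleichung für die Position x(t) = 4·t^2 - 4·t - 5 4-mal ableiten. Mit d/dt von x(t) finden wir v(t) = 8·t - 4. Mit d/dt von v(t) finden wir a(t) = 8. Die Ableitung von der Beschleunigung ergibt den Ruck: j(t) = 0. Die Ableitung von dem Ruck ergibt den Snap: s(t) = 0. Mit s(t) = 0 und Einsetzen von t = 1, finden wir s = 0.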